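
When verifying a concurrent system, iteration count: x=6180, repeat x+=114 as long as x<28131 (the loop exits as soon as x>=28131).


Step 1: x goes from 6180 toward 28131 by 114; the body runs while x<28131, so iterations = ceil((bound-start)/step)
Step 2: Distance=21951
Step 3: ceil(21951/114)=193

193


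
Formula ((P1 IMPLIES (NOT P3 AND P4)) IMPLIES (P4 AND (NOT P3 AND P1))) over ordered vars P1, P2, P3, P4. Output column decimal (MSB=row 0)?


Formula: ((P1 IMPLIES (NOT P3 AND P4)) IMPLIES (P4 AND (NOT P3 AND P1))) over P1, P2, P3, P4 (16 rows)
Evaluate each row (bits = P1,P2,P3,P4, MSB first):
  row 0 [0000]: ((0 IMPLIES (NOT 0 AND 0)) IMPLIES (0 AND (NOT 0 AND 0))) -> 0
  row 1 [0001]: ((0 IMPLIES (NOT 0 AND 1)) IMPLIES (1 AND (NOT 0 AND 0))) -> 0
  row 2 [0010]: ((0 IMPLIES (NOT 1 AND 0)) IMPLIES (0 AND (NOT 1 AND 0))) -> 0
  row 3 [0011]: ((0 IMPLIES (NOT 1 AND 1)) IMPLIES (1 AND (NOT 1 AND 0))) -> 0
  row 4 [0100]: ((0 IMPLIES (NOT 0 AND 0)) IMPLIES (0 AND (NOT 0 AND 0))) -> 0
  row 5 [0101]: ((0 IMPLIES (NOT 0 AND 1)) IMPLIES (1 AND (NOT 0 AND 0))) -> 0
  row 6 [0110]: ((0 IMPLIES (NOT 1 AND 0)) IMPLIES (0 AND (NOT 1 AND 0))) -> 0
  row 7 [0111]: ((0 IMPLIES (NOT 1 AND 1)) IMPLIES (1 AND (NOT 1 AND 0))) -> 0
  row 8 [1000]: ((1 IMPLIES (NOT 0 AND 0)) IMPLIES (0 AND (NOT 0 AND 1))) -> 1
  row 9 [1001]: ((1 IMPLIES (NOT 0 AND 1)) IMPLIES (1 AND (NOT 0 AND 1))) -> 1
  row 10 [1010]: ((1 IMPLIES (NOT 1 AND 0)) IMPLIES (0 AND (NOT 1 AND 1))) -> 1
  row 11 [1011]: ((1 IMPLIES (NOT 1 AND 1)) IMPLIES (1 AND (NOT 1 AND 1))) -> 1
  row 12 [1100]: ((1 IMPLIES (NOT 0 AND 0)) IMPLIES (0 AND (NOT 0 AND 1))) -> 1
  row 13 [1101]: ((1 IMPLIES (NOT 0 AND 1)) IMPLIES (1 AND (NOT 0 AND 1))) -> 1
  row 14 [1110]: ((1 IMPLIES (NOT 1 AND 0)) IMPLIES (0 AND (NOT 1 AND 1))) -> 1
  row 15 [1111]: ((1 IMPLIES (NOT 1 AND 1)) IMPLIES (1 AND (NOT 1 AND 1))) -> 1
Full result column, 4 rows per line (P1,P2 fixed per line; P3,P4 runs 00..11 left to right):
  rows 0-3 [P1,P2=00]: 0000  = hex 0
  rows 4-7 [P1,P2=01]: 0000  = hex 0
  rows 8-11 [P1,P2=10]: 1111  = hex F
  rows 12-15 [P1,P2=11]: 1111  = hex F
Output column (row 0 .. row 15) = 0000000011111111
Output column grouped in 4s = 0000 0000 1111 1111 = 0x00FF
Convert to decimal digit by digit (value = value*16 + digit):
  0 -> 0
  0*16 + 0 = 0
  0*16 + 15 (F) = 15
  15*16 + 15 (F) = 255
Decimal = 255

255


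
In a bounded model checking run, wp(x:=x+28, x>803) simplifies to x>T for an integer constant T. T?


Formula: wp(x:=E, P) = P[E/x] (substitute E for x in postcondition)
Step 1: Postcondition: x>803
Step 2: Substitute x+28 for x: x+28>803
Step 3: Solve for x: x > 803-28 = 775

775


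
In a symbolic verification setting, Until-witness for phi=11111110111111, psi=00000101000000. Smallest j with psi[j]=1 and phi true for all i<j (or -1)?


(phi U psi) at 0: need smallest j with psi[j]=1 and phi[i]=1 for all i in [0,j).
Scan from step 0:
  step 0: phi=1, psi=0 -> continue
  step 1: phi=1, psi=0 -> continue
  step 2: phi=1, psi=0 -> continue
  step 3: phi=1, psi=0 -> continue
  step 5: psi=1 and phi held for [0,5) -> witness found
Witness step = 5

5


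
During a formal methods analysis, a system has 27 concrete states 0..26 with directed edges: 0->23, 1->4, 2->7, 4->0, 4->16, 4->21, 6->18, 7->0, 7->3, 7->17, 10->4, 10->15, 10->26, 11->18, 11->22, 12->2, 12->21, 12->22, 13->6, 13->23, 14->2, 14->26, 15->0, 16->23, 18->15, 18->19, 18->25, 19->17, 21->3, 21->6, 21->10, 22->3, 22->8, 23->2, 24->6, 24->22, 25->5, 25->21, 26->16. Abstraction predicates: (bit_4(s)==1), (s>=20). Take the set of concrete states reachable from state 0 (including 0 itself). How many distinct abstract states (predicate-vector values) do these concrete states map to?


BFS from 0:
Concrete reachable: {0, 2, 3, 7, 17, 23}
Abstract via predicates (bit_4(s)==1), (s>=20):
  (0,0) <- {0, 2, 3, 7}
  (1,0) <- {17}
  (1,1) <- {23}
Distinct abstract states = 3

3


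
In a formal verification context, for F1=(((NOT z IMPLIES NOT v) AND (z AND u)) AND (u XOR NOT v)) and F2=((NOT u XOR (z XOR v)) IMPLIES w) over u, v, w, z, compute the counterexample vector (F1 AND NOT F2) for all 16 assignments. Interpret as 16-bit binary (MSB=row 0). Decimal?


F1 = (((NOT z IMPLIES NOT v) AND (z AND u)) AND (u XOR NOT v))
F2 = ((NOT u XOR (z XOR v)) IMPLIES w)
Counterexample to F1=>F2 is where F1=1 and F2=0.
Evaluate each row (bits = u,v,w,z, MSB first):
  row 0 [0000]: F1=0 F2=0 -> F1&~F2 -> 0
  row 1 [0001]: F1=0 F2=1 -> F1&~F2 -> 0
  row 2 [0010]: F1=0 F2=1 -> F1&~F2 -> 0
  row 3 [0011]: F1=0 F2=1 -> F1&~F2 -> 0
  row 4 [0100]: F1=0 F2=1 -> F1&~F2 -> 0
  row 5 [0101]: F1=0 F2=0 -> F1&~F2 -> 0
  row 6 [0110]: F1=0 F2=1 -> F1&~F2 -> 0
  row 7 [0111]: F1=0 F2=1 -> F1&~F2 -> 0
  row 8 [1000]: F1=0 F2=1 -> F1&~F2 -> 0
  row 9 [1001]: F1=0 F2=0 -> F1&~F2 -> 0
  row 10 [1010]: F1=0 F2=1 -> F1&~F2 -> 0
  row 11 [1011]: F1=0 F2=1 -> F1&~F2 -> 0
  row 12 [1100]: F1=0 F2=0 -> F1&~F2 -> 0
  row 13 [1101]: F1=1 F2=1 -> F1&~F2 -> 0
  row 14 [1110]: F1=0 F2=1 -> F1&~F2 -> 0
  row 15 [1111]: F1=1 F2=1 -> F1&~F2 -> 0
Full result column, 4 rows per line (u,v fixed per line; w,z runs 00..11 left to right):
  rows 0-3 [u,v=00]: 0000  = hex 0
  rows 4-7 [u,v=01]: 0000  = hex 0
  rows 8-11 [u,v=10]: 0000  = hex 0
  rows 12-15 [u,v=11]: 0000  = hex 0
Counterexample vector (row 0 .. row 15) = 0000000000000000
Output column grouped in 4s = 0000 0000 0000 0000 = 0x0000
Convert to decimal digit by digit (value = value*16 + digit):
  0 -> 0
  0*16 + 0 = 0
  0*16 + 0 = 0
  0*16 + 0 = 0
Decimal = 0

0


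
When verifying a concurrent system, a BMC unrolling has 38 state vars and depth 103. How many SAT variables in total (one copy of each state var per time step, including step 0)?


BMC unrolls to depth k, creating one copy of each state var for steps 0..k.
Step count = 103 + 1 = 104 (steps 0 through 103)
Vars per step = 38
Total = 38 * 104 = 3952

3952


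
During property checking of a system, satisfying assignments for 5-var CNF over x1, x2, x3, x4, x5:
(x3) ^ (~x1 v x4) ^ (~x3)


CNF with 3 clauses over 5 vars (32 assignments).
An assignment satisfies CNF iff every clause has >=1 true literal.
Check each row (bits = x1,x2,x3,x4,x5; clause T/F shown):
  row 0 [00000]: clauses=FTT -> 0
  row 1 [00001]: clauses=FTT -> 0
  row 2 [00010]: clauses=FTT -> 0
  row 3 [00011]: clauses=FTT -> 0
  row 4 [00100]: clauses=TTF -> 0
  row 5 [00101]: clauses=TTF -> 0
  row 6 [00110]: clauses=TTF -> 0
  row 7 [00111]: clauses=TTF -> 0
  row 8 [01000]: clauses=FTT -> 0
  row 9 [01001]: clauses=FTT -> 0
  row 10 [01010]: clauses=FTT -> 0
  row 11 [01011]: clauses=FTT -> 0
  row 12 [01100]: clauses=TTF -> 0
  row 13 [01101]: clauses=TTF -> 0
  row 14 [01110]: clauses=TTF -> 0
  row 15 [01111]: clauses=TTF -> 0
  row 16 [10000]: clauses=FFT -> 0
  row 17 [10001]: clauses=FFT -> 0
  row 18 [10010]: clauses=FTT -> 0
  row 19 [10011]: clauses=FTT -> 0
  row 20 [10100]: clauses=TFF -> 0
  row 21 [10101]: clauses=TFF -> 0
  row 22 [10110]: clauses=TTF -> 0
  row 23 [10111]: clauses=TTF -> 0
  row 24 [11000]: clauses=FFT -> 0
  row 25 [11001]: clauses=FFT -> 0
  row 26 [11010]: clauses=FTT -> 0
  row 27 [11011]: clauses=FTT -> 0
  row 28 [11100]: clauses=TFF -> 0
  row 29 [11101]: clauses=TFF -> 0
  row 30 [11110]: clauses=TTF -> 0
  row 31 [11111]: clauses=TTF -> 0
Full result column, 8 rows per line (x1,x2 fixed per line; x3,x4,x5 runs 000..111 left to right):
  rows 0-7 [x1,x2=00]: 00000000  (ones: 0)
  rows 8-15 [x1,x2=01]: 00000000  (ones: 0)
  rows 16-23 [x1,x2=10]: 00000000  (ones: 0)
  rows 24-31 [x1,x2=11]: 00000000  (ones: 0)
Satisfying assignments = 0+0+0+0 = 0

0


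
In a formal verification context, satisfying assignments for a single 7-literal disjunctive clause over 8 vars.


Step 1: Total=2^8=256
Step 2: Unsat when all 7 false: 2^1=2
Step 3: Sat=256-2=254

254


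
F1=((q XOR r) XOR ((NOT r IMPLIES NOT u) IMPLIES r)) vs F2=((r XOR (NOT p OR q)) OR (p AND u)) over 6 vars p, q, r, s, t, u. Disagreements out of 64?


F1 = ((q XOR r) XOR ((NOT r IMPLIES NOT u) IMPLIES r))
F2 = ((r XOR (NOT p OR q)) OR (p AND u))
Evaluate both on each of 64 rows (bits = p,q,r,s,t,u):
  row 0 [000000]: F1=0 F2=1 (differ) -> 1
  row 1 [000001]: F1=1 F2=1 -> 0
  row 2 [000010]: F1=0 F2=1 (differ) -> 1
  row 3 [000011]: F1=1 F2=1 -> 0
  row 4 [000100]: F1=0 F2=1 (differ) -> 1
  (every remaining row is evaluated the same way; all 64 results are listed next)
Full result column, 8 rows per line (p,q,r fixed per line; s,t,u runs 000..111 left to right):
  rows 0-7 [p,q,r=000]: 10101010  (ones: 4)
  rows 8-15 [p,q,r=001]: 00000000  (ones: 0)
  rows 16-23 [p,q,r=010]: 01010101  (ones: 4)
  rows 24-31 [p,q,r=011]: 11111111  (ones: 8)
  rows 32-39 [p,q,r=100]: 00000000  (ones: 0)
  rows 40-47 [p,q,r=101]: 11111111  (ones: 8)
  rows 48-55 [p,q,r=110]: 01010101  (ones: 4)
  rows 56-63 [p,q,r=111]: 10101010  (ones: 4)
Disagreements = 4+0+4+8+0+8+4+4 = 32

32


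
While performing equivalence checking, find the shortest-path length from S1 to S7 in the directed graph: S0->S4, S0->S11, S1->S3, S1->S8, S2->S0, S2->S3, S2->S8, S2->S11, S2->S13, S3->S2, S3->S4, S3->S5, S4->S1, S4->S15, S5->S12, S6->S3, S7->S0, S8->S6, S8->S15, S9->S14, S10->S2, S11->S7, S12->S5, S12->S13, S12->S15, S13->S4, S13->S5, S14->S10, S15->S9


BFS layer-by-layer from S1:
  dist 0: {S1}
  dist 1: {S3, S8}
  dist 2: {S2, S4, S5, S6, S15}
  dist 3: {S0, S9, S11, S12, S13}
  dist 4: {S7, S14}
  -> S7 reached at distance 4
Shortest path length = 4

4


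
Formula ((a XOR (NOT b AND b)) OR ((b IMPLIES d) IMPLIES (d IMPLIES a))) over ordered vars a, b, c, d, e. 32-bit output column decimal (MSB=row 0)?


Formula: ((a XOR (NOT b AND b)) OR ((b IMPLIES d) IMPLIES (d IMPLIES a))) over a, b, c, d, e (32 rows)
Evaluate each row (bits = a,b,c,d,e, MSB first):
  row 0 [00000]: ((0 XOR (NOT 0 AND 0)) OR ((0 IMPLIES 0) IMPLIES (0 IMPLIES 0))) -> 1
  row 1 [00001]: ((0 XOR (NOT 0 AND 0)) OR ((0 IMPLIES 0) IMPLIES (0 IMPLIES 0))) -> 1
  row 2 [00010]: ((0 XOR (NOT 0 AND 0)) OR ((0 IMPLIES 1) IMPLIES (1 IMPLIES 0))) -> 0
  row 3 [00011]: ((0 XOR (NOT 0 AND 0)) OR ((0 IMPLIES 1) IMPLIES (1 IMPLIES 0))) -> 0
  row 4 [00100]: ((0 XOR (NOT 0 AND 0)) OR ((0 IMPLIES 0) IMPLIES (0 IMPLIES 0))) -> 1
  row 5 [00101]: ((0 XOR (NOT 0 AND 0)) OR ((0 IMPLIES 0) IMPLIES (0 IMPLIES 0))) -> 1
  row 6 [00110]: ((0 XOR (NOT 0 AND 0)) OR ((0 IMPLIES 1) IMPLIES (1 IMPLIES 0))) -> 0
  row 7 [00111]: ((0 XOR (NOT 0 AND 0)) OR ((0 IMPLIES 1) IMPLIES (1 IMPLIES 0))) -> 0
  row 8 [01000]: ((0 XOR (NOT 1 AND 1)) OR ((1 IMPLIES 0) IMPLIES (0 IMPLIES 0))) -> 1
  row 9 [01001]: ((0 XOR (NOT 1 AND 1)) OR ((1 IMPLIES 0) IMPLIES (0 IMPLIES 0))) -> 1
  row 10 [01010]: ((0 XOR (NOT 1 AND 1)) OR ((1 IMPLIES 1) IMPLIES (1 IMPLIES 0))) -> 0
  row 11 [01011]: ((0 XOR (NOT 1 AND 1)) OR ((1 IMPLIES 1) IMPLIES (1 IMPLIES 0))) -> 0
  row 12 [01100]: ((0 XOR (NOT 1 AND 1)) OR ((1 IMPLIES 0) IMPLIES (0 IMPLIES 0))) -> 1
  row 13 [01101]: ((0 XOR (NOT 1 AND 1)) OR ((1 IMPLIES 0) IMPLIES (0 IMPLIES 0))) -> 1
  row 14 [01110]: ((0 XOR (NOT 1 AND 1)) OR ((1 IMPLIES 1) IMPLIES (1 IMPLIES 0))) -> 0
  row 15 [01111]: ((0 XOR (NOT 1 AND 1)) OR ((1 IMPLIES 1) IMPLIES (1 IMPLIES 0))) -> 0
  row 16 [10000]: ((1 XOR (NOT 0 AND 0)) OR ((0 IMPLIES 0) IMPLIES (0 IMPLIES 1))) -> 1
  row 17 [10001]: ((1 XOR (NOT 0 AND 0)) OR ((0 IMPLIES 0) IMPLIES (0 IMPLIES 1))) -> 1
  row 18 [10010]: ((1 XOR (NOT 0 AND 0)) OR ((0 IMPLIES 1) IMPLIES (1 IMPLIES 1))) -> 1
  row 19 [10011]: ((1 XOR (NOT 0 AND 0)) OR ((0 IMPLIES 1) IMPLIES (1 IMPLIES 1))) -> 1
  row 20 [10100]: ((1 XOR (NOT 0 AND 0)) OR ((0 IMPLIES 0) IMPLIES (0 IMPLIES 1))) -> 1
  row 21 [10101]: ((1 XOR (NOT 0 AND 0)) OR ((0 IMPLIES 0) IMPLIES (0 IMPLIES 1))) -> 1
  row 22 [10110]: ((1 XOR (NOT 0 AND 0)) OR ((0 IMPLIES 1) IMPLIES (1 IMPLIES 1))) -> 1
  row 23 [10111]: ((1 XOR (NOT 0 AND 0)) OR ((0 IMPLIES 1) IMPLIES (1 IMPLIES 1))) -> 1
  row 24 [11000]: ((1 XOR (NOT 1 AND 1)) OR ((1 IMPLIES 0) IMPLIES (0 IMPLIES 1))) -> 1
  row 25 [11001]: ((1 XOR (NOT 1 AND 1)) OR ((1 IMPLIES 0) IMPLIES (0 IMPLIES 1))) -> 1
  row 26 [11010]: ((1 XOR (NOT 1 AND 1)) OR ((1 IMPLIES 1) IMPLIES (1 IMPLIES 1))) -> 1
  row 27 [11011]: ((1 XOR (NOT 1 AND 1)) OR ((1 IMPLIES 1) IMPLIES (1 IMPLIES 1))) -> 1
  row 28 [11100]: ((1 XOR (NOT 1 AND 1)) OR ((1 IMPLIES 0) IMPLIES (0 IMPLIES 1))) -> 1
  row 29 [11101]: ((1 XOR (NOT 1 AND 1)) OR ((1 IMPLIES 0) IMPLIES (0 IMPLIES 1))) -> 1
  row 30 [11110]: ((1 XOR (NOT 1 AND 1)) OR ((1 IMPLIES 1) IMPLIES (1 IMPLIES 1))) -> 1
  row 31 [11111]: ((1 XOR (NOT 1 AND 1)) OR ((1 IMPLIES 1) IMPLIES (1 IMPLIES 1))) -> 1
Full result column, 4 rows per line (a,b,c fixed per line; d,e runs 00..11 left to right):
  rows 0-3 [a,b,c=000]: 1100  = hex C
  rows 4-7 [a,b,c=001]: 1100  = hex C
  rows 8-11 [a,b,c=010]: 1100  = hex C
  rows 12-15 [a,b,c=011]: 1100  = hex C
  rows 16-19 [a,b,c=100]: 1111  = hex F
  rows 20-23 [a,b,c=101]: 1111  = hex F
  rows 24-27 [a,b,c=110]: 1111  = hex F
  rows 28-31 [a,b,c=111]: 1111  = hex F
Output column (row 0 .. row 31) = 11001100110011001111111111111111
Output column grouped in 4s = 1100 1100 1100 1100 1111 1111 1111 1111 = 0xCCCCFFFF
Convert to decimal digit by digit (value = value*16 + digit):
  C -> 12
  12*16 + 12 (C) = 204
  204*16 + 12 (C) = 3276
  3276*16 + 12 (C) = 52428
  52428*16 + 15 (F) = 838863
  838863*16 + 15 (F) = 13421823
  13421823*16 + 15 (F) = 214749183
  214749183*16 + 15 (F) = 3435986943
Decimal = 3435986943

3435986943


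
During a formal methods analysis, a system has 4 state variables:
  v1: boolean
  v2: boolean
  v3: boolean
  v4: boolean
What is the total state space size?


State space = product of domain sizes of all variables.
Domain sizes:
  v1 (boolean): 2
  v2 (boolean): 2
  v3 (boolean): 2
  v4 (boolean): 2
Product = 2 * 2 * 2 * 2 = 16

16


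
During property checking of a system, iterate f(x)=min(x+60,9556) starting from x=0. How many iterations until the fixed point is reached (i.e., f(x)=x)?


Step 1: x=0, cap=9556, increment=60
Step 2: x grows by 60 each step until capped at 9556; fixed point is x=9556
Step 3: iterations = ceil(9556/60) = 160

160


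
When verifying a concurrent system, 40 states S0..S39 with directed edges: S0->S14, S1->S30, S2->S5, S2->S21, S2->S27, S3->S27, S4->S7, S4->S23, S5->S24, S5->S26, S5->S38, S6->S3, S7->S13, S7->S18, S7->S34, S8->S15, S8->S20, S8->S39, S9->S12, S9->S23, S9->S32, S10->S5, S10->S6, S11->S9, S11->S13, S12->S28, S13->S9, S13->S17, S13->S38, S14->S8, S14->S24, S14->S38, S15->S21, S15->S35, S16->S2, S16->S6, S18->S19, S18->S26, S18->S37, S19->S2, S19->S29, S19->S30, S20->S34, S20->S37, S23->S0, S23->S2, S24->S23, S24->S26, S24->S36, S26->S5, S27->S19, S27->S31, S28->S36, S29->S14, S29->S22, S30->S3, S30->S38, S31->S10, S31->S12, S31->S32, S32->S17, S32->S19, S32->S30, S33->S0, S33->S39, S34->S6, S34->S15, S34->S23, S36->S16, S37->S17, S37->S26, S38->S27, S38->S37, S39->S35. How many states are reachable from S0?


BFS from S0:
  layer 0: {S0}
  layer 1: {S14}
  layer 2: {S8, S24, S38}
  layer 3: {S15, S20, S23, S26, S27, S36, S37, S39}
  layer 4: {S2, S5, S16, S17, S19, S21, S31, S34, S35}
  layer 5: {S6, S10, S12, S29, S30, S32}
  layer 6: {S3, S22, S28}
Reachable set: {S0, S2, S3, S5, S6, S8, S10, S12, S14, S15, S16, S17, S19, S20, S21, S22, S23, S24, S26, S27, S28, S29, S30, S31, S32, S34, S35, S36, S37, S38, S39}
Count = 31

31


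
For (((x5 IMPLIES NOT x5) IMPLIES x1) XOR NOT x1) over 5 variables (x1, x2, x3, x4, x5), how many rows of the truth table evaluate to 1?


Formula: (((x5 IMPLIES NOT x5) IMPLIES x1) XOR NOT x1) over 5 vars (32 rows)
Evaluate each row (x1, x2, x3, x4, x5 as bits, MSB first):
  row 0 [00000]: (((0 IMPLIES NOT 0) IMPLIES 0) XOR NOT 0) -> 1
  row 1 [00001]: (((1 IMPLIES NOT 1) IMPLIES 0) XOR NOT 0) -> 0
  row 2 [00010]: (((0 IMPLIES NOT 0) IMPLIES 0) XOR NOT 0) -> 1
  row 3 [00011]: (((1 IMPLIES NOT 1) IMPLIES 0) XOR NOT 0) -> 0
  row 4 [00100]: (((0 IMPLIES NOT 0) IMPLIES 0) XOR NOT 0) -> 1
  row 5 [00101]: (((1 IMPLIES NOT 1) IMPLIES 0) XOR NOT 0) -> 0
  row 6 [00110]: (((0 IMPLIES NOT 0) IMPLIES 0) XOR NOT 0) -> 1
  row 7 [00111]: (((1 IMPLIES NOT 1) IMPLIES 0) XOR NOT 0) -> 0
  row 8 [01000]: (((0 IMPLIES NOT 0) IMPLIES 0) XOR NOT 0) -> 1
  row 9 [01001]: (((1 IMPLIES NOT 1) IMPLIES 0) XOR NOT 0) -> 0
  row 10 [01010]: (((0 IMPLIES NOT 0) IMPLIES 0) XOR NOT 0) -> 1
  row 11 [01011]: (((1 IMPLIES NOT 1) IMPLIES 0) XOR NOT 0) -> 0
  row 12 [01100]: (((0 IMPLIES NOT 0) IMPLIES 0) XOR NOT 0) -> 1
  row 13 [01101]: (((1 IMPLIES NOT 1) IMPLIES 0) XOR NOT 0) -> 0
  row 14 [01110]: (((0 IMPLIES NOT 0) IMPLIES 0) XOR NOT 0) -> 1
  row 15 [01111]: (((1 IMPLIES NOT 1) IMPLIES 0) XOR NOT 0) -> 0
  row 16 [10000]: (((0 IMPLIES NOT 0) IMPLIES 1) XOR NOT 1) -> 1
  row 17 [10001]: (((1 IMPLIES NOT 1) IMPLIES 1) XOR NOT 1) -> 1
  row 18 [10010]: (((0 IMPLIES NOT 0) IMPLIES 1) XOR NOT 1) -> 1
  row 19 [10011]: (((1 IMPLIES NOT 1) IMPLIES 1) XOR NOT 1) -> 1
  row 20 [10100]: (((0 IMPLIES NOT 0) IMPLIES 1) XOR NOT 1) -> 1
  row 21 [10101]: (((1 IMPLIES NOT 1) IMPLIES 1) XOR NOT 1) -> 1
  row 22 [10110]: (((0 IMPLIES NOT 0) IMPLIES 1) XOR NOT 1) -> 1
  row 23 [10111]: (((1 IMPLIES NOT 1) IMPLIES 1) XOR NOT 1) -> 1
  row 24 [11000]: (((0 IMPLIES NOT 0) IMPLIES 1) XOR NOT 1) -> 1
  row 25 [11001]: (((1 IMPLIES NOT 1) IMPLIES 1) XOR NOT 1) -> 1
  row 26 [11010]: (((0 IMPLIES NOT 0) IMPLIES 1) XOR NOT 1) -> 1
  row 27 [11011]: (((1 IMPLIES NOT 1) IMPLIES 1) XOR NOT 1) -> 1
  row 28 [11100]: (((0 IMPLIES NOT 0) IMPLIES 1) XOR NOT 1) -> 1
  row 29 [11101]: (((1 IMPLIES NOT 1) IMPLIES 1) XOR NOT 1) -> 1
  row 30 [11110]: (((0 IMPLIES NOT 0) IMPLIES 1) XOR NOT 1) -> 1
  row 31 [11111]: (((1 IMPLIES NOT 1) IMPLIES 1) XOR NOT 1) -> 1
Full result column, 8 rows per line (x1,x2 fixed per line; x3,x4,x5 runs 000..111 left to right):
  rows 0-7 [x1,x2=00]: 10101010  (ones: 4)
  rows 8-15 [x1,x2=01]: 10101010  (ones: 4)
  rows 16-23 [x1,x2=10]: 11111111  (ones: 8)
  rows 24-31 [x1,x2=11]: 11111111  (ones: 8)
Count of 1-rows = 4+4+8+8 = 24

24


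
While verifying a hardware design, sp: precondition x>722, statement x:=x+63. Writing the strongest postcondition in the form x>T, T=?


Formula: sp(P, x:=E) = exists old_x. (x = E[old_x/x]) AND P[old_x/x] (old_x is the value of x before the assignment; eliminate old_x by solving x = E[old_x/x] for old_x)
Step 1: Precondition P: x>722, i.e. old_x > 722
Step 2: Assignment gives x = old_x + 63, so old_x = x - 63
Step 3: Substitute into P: x - 63 > 722
Step 4: Simplify: x > 722+63 = 785

785


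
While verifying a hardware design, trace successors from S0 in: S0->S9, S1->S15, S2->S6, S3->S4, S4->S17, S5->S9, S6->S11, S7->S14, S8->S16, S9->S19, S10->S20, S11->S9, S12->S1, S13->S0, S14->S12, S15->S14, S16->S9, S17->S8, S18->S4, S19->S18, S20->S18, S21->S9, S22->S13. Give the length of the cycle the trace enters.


Trace from S0 until a state repeats:
  S0 -> S9 -> S19 -> S18 -> S4 -> S17 -> S8 -> S16 -> S9
S9 first seen at step 1, revisited at step 8.
Cycle length = 8 - 1 = 7

7


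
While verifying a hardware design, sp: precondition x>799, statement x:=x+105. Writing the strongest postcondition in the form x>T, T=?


Formula: sp(P, x:=E) = exists old_x. (x = E[old_x/x]) AND P[old_x/x] (old_x is the value of x before the assignment; eliminate old_x by solving x = E[old_x/x] for old_x)
Step 1: Precondition P: x>799, i.e. old_x > 799
Step 2: Assignment gives x = old_x + 105, so old_x = x - 105
Step 3: Substitute into P: x - 105 > 799
Step 4: Simplify: x > 799+105 = 904

904


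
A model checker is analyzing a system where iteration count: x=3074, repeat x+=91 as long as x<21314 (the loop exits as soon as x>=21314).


Step 1: x goes from 3074 toward 21314 by 91; the body runs while x<21314, so iterations = ceil((bound-start)/step)
Step 2: Distance=18240
Step 3: ceil(18240/91)=201

201


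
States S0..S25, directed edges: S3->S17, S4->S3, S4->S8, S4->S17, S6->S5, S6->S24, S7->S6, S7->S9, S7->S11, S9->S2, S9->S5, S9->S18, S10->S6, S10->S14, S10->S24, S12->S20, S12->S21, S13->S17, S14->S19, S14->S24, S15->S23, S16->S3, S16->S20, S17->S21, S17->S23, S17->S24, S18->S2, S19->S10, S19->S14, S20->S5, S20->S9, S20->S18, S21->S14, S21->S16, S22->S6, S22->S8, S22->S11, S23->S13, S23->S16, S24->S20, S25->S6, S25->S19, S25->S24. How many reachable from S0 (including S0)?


BFS from S0:
  layer 0: {S0}
Reachable set: {S0}
Count = 1

1


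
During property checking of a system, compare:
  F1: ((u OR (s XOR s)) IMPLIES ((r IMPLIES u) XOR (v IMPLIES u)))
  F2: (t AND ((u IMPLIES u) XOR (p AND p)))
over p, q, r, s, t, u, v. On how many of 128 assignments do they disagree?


F1 = ((u OR (s XOR s)) IMPLIES ((r IMPLIES u) XOR (v IMPLIES u)))
F2 = (t AND ((u IMPLIES u) XOR (p AND p)))
Evaluate both on each of 128 rows (bits = p,q,r,s,t,u,v):
  row 0 [0000000]: F1=1 F2=0 (differ) -> 1
  row 1 [0000001]: F1=1 F2=0 (differ) -> 1
  row 2 [0000010]: F1=0 F2=0 -> 0
  row 3 [0000011]: F1=0 F2=0 -> 0
  row 4 [0000100]: F1=1 F2=1 -> 0
  (every remaining row is evaluated the same way; all 128 results are listed next)
Full result column, 8 rows per line (p,q,r,s fixed per line; t,u,v runs 000..111 left to right):
  rows 0-7 [p,q,r,s=0000]: 11000011  (ones: 4)
  rows 8-15 [p,q,r,s=0001]: 11000011  (ones: 4)
  rows 16-23 [p,q,r,s=0010]: 11000011  (ones: 4)
  rows 24-31 [p,q,r,s=0011]: 11000011  (ones: 4)
  rows 32-39 [p,q,r,s=0100]: 11000011  (ones: 4)
  rows 40-47 [p,q,r,s=0101]: 11000011  (ones: 4)
  rows 48-55 [p,q,r,s=0110]: 11000011  (ones: 4)
  rows 56-63 [p,q,r,s=0111]: 11000011  (ones: 4)
  rows 64-71 [p,q,r,s=1000]: 11001100  (ones: 4)
  rows 72-79 [p,q,r,s=1001]: 11001100  (ones: 4)
  rows 80-87 [p,q,r,s=1010]: 11001100  (ones: 4)
  rows 88-95 [p,q,r,s=1011]: 11001100  (ones: 4)
  rows 96-103 [p,q,r,s=1100]: 11001100  (ones: 4)
  rows 104-111 [p,q,r,s=1101]: 11001100  (ones: 4)
  rows 112-119 [p,q,r,s=1110]: 11001100  (ones: 4)
  rows 120-127 [p,q,r,s=1111]: 11001100  (ones: 4)
Disagreements = 4+4+4+4+4+4+4+4+4+4+4+4+4+4+4+4 = 64

64


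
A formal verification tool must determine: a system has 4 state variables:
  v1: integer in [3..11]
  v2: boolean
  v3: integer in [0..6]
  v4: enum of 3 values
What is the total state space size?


State space = product of domain sizes of all variables.
Domain sizes:
  v1 (integer in [3..11]): 9
  v2 (boolean): 2
  v3 (integer in [0..6]): 7
  v4 (enum of 3 values): 3
Product = 9 * 2 * 7 * 3 = 378

378


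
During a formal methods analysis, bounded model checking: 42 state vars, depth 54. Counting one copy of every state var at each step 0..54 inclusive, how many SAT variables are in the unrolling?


BMC unrolls to depth k, creating one copy of each state var for steps 0..k.
Step count = 54 + 1 = 55 (steps 0 through 54)
Vars per step = 42
Total = 42 * 55 = 2310

2310


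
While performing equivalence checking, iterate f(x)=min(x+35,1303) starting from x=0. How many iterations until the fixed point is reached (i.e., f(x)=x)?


Step 1: x=0, cap=1303, increment=35
Step 2: x grows by 35 each step until capped at 1303; fixed point is x=1303
Step 3: iterations = ceil(1303/35) = 38

38


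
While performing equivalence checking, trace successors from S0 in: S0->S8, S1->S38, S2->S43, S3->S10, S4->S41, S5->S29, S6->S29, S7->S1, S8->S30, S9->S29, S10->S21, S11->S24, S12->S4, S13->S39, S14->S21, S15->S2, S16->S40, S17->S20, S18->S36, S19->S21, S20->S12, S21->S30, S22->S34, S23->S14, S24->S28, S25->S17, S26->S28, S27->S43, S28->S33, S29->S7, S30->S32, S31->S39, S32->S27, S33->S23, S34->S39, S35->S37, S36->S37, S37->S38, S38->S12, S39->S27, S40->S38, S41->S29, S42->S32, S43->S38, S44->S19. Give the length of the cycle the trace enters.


Trace from S0 until a state repeats:
  S0 -> S8 -> S30 -> S32 -> S27 -> S43 -> S38 -> S12 -> S4 -> S41 -> S29 -> S7 -> S1 -> S38
S38 first seen at step 6, revisited at step 13.
Cycle length = 13 - 6 = 7

7


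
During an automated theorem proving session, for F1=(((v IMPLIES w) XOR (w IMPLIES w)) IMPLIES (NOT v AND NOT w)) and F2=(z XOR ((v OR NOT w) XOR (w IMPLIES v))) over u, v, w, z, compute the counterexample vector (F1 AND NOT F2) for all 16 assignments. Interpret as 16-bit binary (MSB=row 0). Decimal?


F1 = (((v IMPLIES w) XOR (w IMPLIES w)) IMPLIES (NOT v AND NOT w))
F2 = (z XOR ((v OR NOT w) XOR (w IMPLIES v)))
Counterexample to F1=>F2 is where F1=1 and F2=0.
Evaluate each row (bits = u,v,w,z, MSB first):
  row 0 [0000]: F1=1 F2=0 -> F1&~F2 -> 1
  row 1 [0001]: F1=1 F2=1 -> F1&~F2 -> 0
  row 2 [0010]: F1=1 F2=0 -> F1&~F2 -> 1
  row 3 [0011]: F1=1 F2=1 -> F1&~F2 -> 0
  row 4 [0100]: F1=0 F2=0 -> F1&~F2 -> 0
  row 5 [0101]: F1=0 F2=1 -> F1&~F2 -> 0
  row 6 [0110]: F1=1 F2=0 -> F1&~F2 -> 1
  row 7 [0111]: F1=1 F2=1 -> F1&~F2 -> 0
  row 8 [1000]: F1=1 F2=0 -> F1&~F2 -> 1
  row 9 [1001]: F1=1 F2=1 -> F1&~F2 -> 0
  row 10 [1010]: F1=1 F2=0 -> F1&~F2 -> 1
  row 11 [1011]: F1=1 F2=1 -> F1&~F2 -> 0
  row 12 [1100]: F1=0 F2=0 -> F1&~F2 -> 0
  row 13 [1101]: F1=0 F2=1 -> F1&~F2 -> 0
  row 14 [1110]: F1=1 F2=0 -> F1&~F2 -> 1
  row 15 [1111]: F1=1 F2=1 -> F1&~F2 -> 0
Full result column, 4 rows per line (u,v fixed per line; w,z runs 00..11 left to right):
  rows 0-3 [u,v=00]: 1010  = hex A
  rows 4-7 [u,v=01]: 0010  = hex 2
  rows 8-11 [u,v=10]: 1010  = hex A
  rows 12-15 [u,v=11]: 0010  = hex 2
Counterexample vector (row 0 .. row 15) = 1010001010100010
Output column grouped in 4s = 1010 0010 1010 0010 = 0xA2A2
Convert to decimal digit by digit (value = value*16 + digit):
  A -> 10
  10*16 + 2 = 162
  162*16 + 10 (A) = 2602
  2602*16 + 2 = 41634
Decimal = 41634

41634


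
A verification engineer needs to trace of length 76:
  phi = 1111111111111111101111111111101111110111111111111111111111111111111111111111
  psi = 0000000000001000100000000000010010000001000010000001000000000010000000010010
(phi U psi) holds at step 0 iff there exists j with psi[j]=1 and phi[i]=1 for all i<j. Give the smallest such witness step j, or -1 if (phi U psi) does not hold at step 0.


(phi U psi) at 0: need smallest j with psi[j]=1 and phi[i]=1 for all i in [0,j).
Scan from step 0:
  step 0: phi=1, psi=0 -> continue
  step 1: phi=1, psi=0 -> continue
  step 2: phi=1, psi=0 -> continue
  step 3: phi=1, psi=0 -> continue
  step 12: psi=1 and phi held for [0,12) -> witness found
Witness step = 12

12


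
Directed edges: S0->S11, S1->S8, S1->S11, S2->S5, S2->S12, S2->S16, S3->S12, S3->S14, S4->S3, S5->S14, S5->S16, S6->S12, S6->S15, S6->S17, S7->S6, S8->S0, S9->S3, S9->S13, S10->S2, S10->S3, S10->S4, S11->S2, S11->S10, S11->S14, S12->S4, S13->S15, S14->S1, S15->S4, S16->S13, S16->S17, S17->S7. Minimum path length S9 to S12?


BFS layer-by-layer from S9:
  dist 0: {S9}
  dist 1: {S3, S13}
  dist 2: {S12, S14, S15}
  -> S12 reached at distance 2
Shortest path length = 2

2


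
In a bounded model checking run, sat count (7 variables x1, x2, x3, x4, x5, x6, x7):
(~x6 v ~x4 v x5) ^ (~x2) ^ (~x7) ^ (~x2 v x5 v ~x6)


CNF with 4 clauses over 7 vars (128 assignments).
An assignment satisfies CNF iff every clause has >=1 true literal.
Check each row (bits = x1,x2,x3,x4,x5,x6,x7; clause T/F shown):
  row 0 [0000000]: clauses=TTTT -> 1
  row 1 [0000001]: clauses=TTFT -> 0
  row 2 [0000010]: clauses=TTTT -> 1
  row 3 [0000011]: clauses=TTFT -> 0
  row 4 [0000100]: clauses=TTTT -> 1
  (every remaining row is evaluated the same way; all 128 results are listed next)
Full result column, 8 rows per line (x1,x2,x3,x4 fixed per line; x5,x6,x7 runs 000..111 left to right):
  rows 0-7 [x1,x2,x3,x4=0000]: 10101010  (ones: 4)
  rows 8-15 [x1,x2,x3,x4=0001]: 10001010  (ones: 3)
  rows 16-23 [x1,x2,x3,x4=0010]: 10101010  (ones: 4)
  rows 24-31 [x1,x2,x3,x4=0011]: 10001010  (ones: 3)
  rows 32-39 [x1,x2,x3,x4=0100]: 00000000  (ones: 0)
  rows 40-47 [x1,x2,x3,x4=0101]: 00000000  (ones: 0)
  rows 48-55 [x1,x2,x3,x4=0110]: 00000000  (ones: 0)
  rows 56-63 [x1,x2,x3,x4=0111]: 00000000  (ones: 0)
  rows 64-71 [x1,x2,x3,x4=1000]: 10101010  (ones: 4)
  rows 72-79 [x1,x2,x3,x4=1001]: 10001010  (ones: 3)
  rows 80-87 [x1,x2,x3,x4=1010]: 10101010  (ones: 4)
  rows 88-95 [x1,x2,x3,x4=1011]: 10001010  (ones: 3)
  rows 96-103 [x1,x2,x3,x4=1100]: 00000000  (ones: 0)
  rows 104-111 [x1,x2,x3,x4=1101]: 00000000  (ones: 0)
  rows 112-119 [x1,x2,x3,x4=1110]: 00000000  (ones: 0)
  rows 120-127 [x1,x2,x3,x4=1111]: 00000000  (ones: 0)
Satisfying assignments = 4+3+4+3+0+0+0+0+4+3+4+3+0+0+0+0 = 28

28


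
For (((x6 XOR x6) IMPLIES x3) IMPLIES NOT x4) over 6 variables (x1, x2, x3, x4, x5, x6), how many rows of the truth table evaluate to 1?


Formula: (((x6 XOR x6) IMPLIES x3) IMPLIES NOT x4) over 6 vars (64 rows)
Evaluate each row (x1, x2, x3, x4, x5, x6 as bits, MSB first):
  row 0 [000000]: (((0 XOR 0) IMPLIES 0) IMPLIES NOT 0) -> 1
  row 1 [000001]: (((1 XOR 1) IMPLIES 0) IMPLIES NOT 0) -> 1
  row 2 [000010]: (((0 XOR 0) IMPLIES 0) IMPLIES NOT 0) -> 1
  row 3 [000011]: (((1 XOR 1) IMPLIES 0) IMPLIES NOT 0) -> 1
  row 4 [000100]: (((0 XOR 0) IMPLIES 0) IMPLIES NOT 1) -> 0
  (every remaining row is evaluated the same way; all 64 results are listed next)
Full result column, 8 rows per line (x1,x2,x3 fixed per line; x4,x5,x6 runs 000..111 left to right):
  rows 0-7 [x1,x2,x3=000]: 11110000  (ones: 4)
  rows 8-15 [x1,x2,x3=001]: 11110000  (ones: 4)
  rows 16-23 [x1,x2,x3=010]: 11110000  (ones: 4)
  rows 24-31 [x1,x2,x3=011]: 11110000  (ones: 4)
  rows 32-39 [x1,x2,x3=100]: 11110000  (ones: 4)
  rows 40-47 [x1,x2,x3=101]: 11110000  (ones: 4)
  rows 48-55 [x1,x2,x3=110]: 11110000  (ones: 4)
  rows 56-63 [x1,x2,x3=111]: 11110000  (ones: 4)
Count of 1-rows = 4+4+4+4+4+4+4+4 = 32

32


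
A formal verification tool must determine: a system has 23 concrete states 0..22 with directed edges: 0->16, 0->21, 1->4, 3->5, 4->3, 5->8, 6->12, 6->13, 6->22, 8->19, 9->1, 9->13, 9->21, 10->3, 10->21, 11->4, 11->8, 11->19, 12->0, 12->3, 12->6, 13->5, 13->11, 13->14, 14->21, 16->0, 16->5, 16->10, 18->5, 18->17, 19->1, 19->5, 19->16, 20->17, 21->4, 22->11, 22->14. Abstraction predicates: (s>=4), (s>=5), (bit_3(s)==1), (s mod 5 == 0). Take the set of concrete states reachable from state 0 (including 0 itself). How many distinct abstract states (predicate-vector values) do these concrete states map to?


BFS from 0:
Concrete reachable: {0, 1, 3, 4, 5, 8, 10, 16, 19, 21}
Abstract via predicates (s>=4), (s>=5), (bit_3(s)==1), (s mod 5 == 0):
  (0,0,0,0) <- {1, 3}
  (0,0,0,1) <- {0}
  (1,0,0,0) <- {4}
  (1,1,0,0) <- {16, 19, 21}
  (1,1,0,1) <- {5}
  (1,1,1,0) <- {8}
  (1,1,1,1) <- {10}
Distinct abstract states = 7

7


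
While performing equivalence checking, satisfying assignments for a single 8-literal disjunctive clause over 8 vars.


Step 1: Total=2^8=256
Step 2: Unsat when all 8 false: 2^0=1
Step 3: Sat=256-1=255

255


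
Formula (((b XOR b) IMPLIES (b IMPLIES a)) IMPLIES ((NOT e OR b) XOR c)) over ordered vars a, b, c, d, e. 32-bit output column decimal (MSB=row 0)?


Formula: (((b XOR b) IMPLIES (b IMPLIES a)) IMPLIES ((NOT e OR b) XOR c)) over a, b, c, d, e (32 rows)
Evaluate each row (bits = a,b,c,d,e, MSB first):
  row 0 [00000]: (((0 XOR 0) IMPLIES (0 IMPLIES 0)) IMPLIES ((NOT 0 OR 0) XOR 0)) -> 1
  row 1 [00001]: (((0 XOR 0) IMPLIES (0 IMPLIES 0)) IMPLIES ((NOT 1 OR 0) XOR 0)) -> 0
  row 2 [00010]: (((0 XOR 0) IMPLIES (0 IMPLIES 0)) IMPLIES ((NOT 0 OR 0) XOR 0)) -> 1
  row 3 [00011]: (((0 XOR 0) IMPLIES (0 IMPLIES 0)) IMPLIES ((NOT 1 OR 0) XOR 0)) -> 0
  row 4 [00100]: (((0 XOR 0) IMPLIES (0 IMPLIES 0)) IMPLIES ((NOT 0 OR 0) XOR 1)) -> 0
  row 5 [00101]: (((0 XOR 0) IMPLIES (0 IMPLIES 0)) IMPLIES ((NOT 1 OR 0) XOR 1)) -> 1
  row 6 [00110]: (((0 XOR 0) IMPLIES (0 IMPLIES 0)) IMPLIES ((NOT 0 OR 0) XOR 1)) -> 0
  row 7 [00111]: (((0 XOR 0) IMPLIES (0 IMPLIES 0)) IMPLIES ((NOT 1 OR 0) XOR 1)) -> 1
  row 8 [01000]: (((1 XOR 1) IMPLIES (1 IMPLIES 0)) IMPLIES ((NOT 0 OR 1) XOR 0)) -> 1
  row 9 [01001]: (((1 XOR 1) IMPLIES (1 IMPLIES 0)) IMPLIES ((NOT 1 OR 1) XOR 0)) -> 1
  row 10 [01010]: (((1 XOR 1) IMPLIES (1 IMPLIES 0)) IMPLIES ((NOT 0 OR 1) XOR 0)) -> 1
  row 11 [01011]: (((1 XOR 1) IMPLIES (1 IMPLIES 0)) IMPLIES ((NOT 1 OR 1) XOR 0)) -> 1
  row 12 [01100]: (((1 XOR 1) IMPLIES (1 IMPLIES 0)) IMPLIES ((NOT 0 OR 1) XOR 1)) -> 0
  row 13 [01101]: (((1 XOR 1) IMPLIES (1 IMPLIES 0)) IMPLIES ((NOT 1 OR 1) XOR 1)) -> 0
  row 14 [01110]: (((1 XOR 1) IMPLIES (1 IMPLIES 0)) IMPLIES ((NOT 0 OR 1) XOR 1)) -> 0
  row 15 [01111]: (((1 XOR 1) IMPLIES (1 IMPLIES 0)) IMPLIES ((NOT 1 OR 1) XOR 1)) -> 0
  row 16 [10000]: (((0 XOR 0) IMPLIES (0 IMPLIES 1)) IMPLIES ((NOT 0 OR 0) XOR 0)) -> 1
  row 17 [10001]: (((0 XOR 0) IMPLIES (0 IMPLIES 1)) IMPLIES ((NOT 1 OR 0) XOR 0)) -> 0
  row 18 [10010]: (((0 XOR 0) IMPLIES (0 IMPLIES 1)) IMPLIES ((NOT 0 OR 0) XOR 0)) -> 1
  row 19 [10011]: (((0 XOR 0) IMPLIES (0 IMPLIES 1)) IMPLIES ((NOT 1 OR 0) XOR 0)) -> 0
  row 20 [10100]: (((0 XOR 0) IMPLIES (0 IMPLIES 1)) IMPLIES ((NOT 0 OR 0) XOR 1)) -> 0
  row 21 [10101]: (((0 XOR 0) IMPLIES (0 IMPLIES 1)) IMPLIES ((NOT 1 OR 0) XOR 1)) -> 1
  row 22 [10110]: (((0 XOR 0) IMPLIES (0 IMPLIES 1)) IMPLIES ((NOT 0 OR 0) XOR 1)) -> 0
  row 23 [10111]: (((0 XOR 0) IMPLIES (0 IMPLIES 1)) IMPLIES ((NOT 1 OR 0) XOR 1)) -> 1
  row 24 [11000]: (((1 XOR 1) IMPLIES (1 IMPLIES 1)) IMPLIES ((NOT 0 OR 1) XOR 0)) -> 1
  row 25 [11001]: (((1 XOR 1) IMPLIES (1 IMPLIES 1)) IMPLIES ((NOT 1 OR 1) XOR 0)) -> 1
  row 26 [11010]: (((1 XOR 1) IMPLIES (1 IMPLIES 1)) IMPLIES ((NOT 0 OR 1) XOR 0)) -> 1
  row 27 [11011]: (((1 XOR 1) IMPLIES (1 IMPLIES 1)) IMPLIES ((NOT 1 OR 1) XOR 0)) -> 1
  row 28 [11100]: (((1 XOR 1) IMPLIES (1 IMPLIES 1)) IMPLIES ((NOT 0 OR 1) XOR 1)) -> 0
  row 29 [11101]: (((1 XOR 1) IMPLIES (1 IMPLIES 1)) IMPLIES ((NOT 1 OR 1) XOR 1)) -> 0
  row 30 [11110]: (((1 XOR 1) IMPLIES (1 IMPLIES 1)) IMPLIES ((NOT 0 OR 1) XOR 1)) -> 0
  row 31 [11111]: (((1 XOR 1) IMPLIES (1 IMPLIES 1)) IMPLIES ((NOT 1 OR 1) XOR 1)) -> 0
Full result column, 4 rows per line (a,b,c fixed per line; d,e runs 00..11 left to right):
  rows 0-3 [a,b,c=000]: 1010  = hex A
  rows 4-7 [a,b,c=001]: 0101  = hex 5
  rows 8-11 [a,b,c=010]: 1111  = hex F
  rows 12-15 [a,b,c=011]: 0000  = hex 0
  rows 16-19 [a,b,c=100]: 1010  = hex A
  rows 20-23 [a,b,c=101]: 0101  = hex 5
  rows 24-27 [a,b,c=110]: 1111  = hex F
  rows 28-31 [a,b,c=111]: 0000  = hex 0
Output column (row 0 .. row 31) = 10100101111100001010010111110000
Output column grouped in 4s = 1010 0101 1111 0000 1010 0101 1111 0000 = 0xA5F0A5F0
Convert to decimal digit by digit (value = value*16 + digit):
  A -> 10
  10*16 + 5 = 165
  165*16 + 15 (F) = 2655
  2655*16 + 0 = 42480
  42480*16 + 10 (A) = 679690
  679690*16 + 5 = 10875045
  10875045*16 + 15 (F) = 174000735
  174000735*16 + 0 = 2784011760
Decimal = 2784011760

2784011760


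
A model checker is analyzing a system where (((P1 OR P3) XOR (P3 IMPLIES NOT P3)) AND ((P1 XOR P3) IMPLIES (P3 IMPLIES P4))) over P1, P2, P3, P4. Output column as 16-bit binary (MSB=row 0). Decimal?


Formula: (((P1 OR P3) XOR (P3 IMPLIES NOT P3)) AND ((P1 XOR P3) IMPLIES (P3 IMPLIES P4))) over P1, P2, P3, P4 (16 rows)
Evaluate each row (bits = P1,P2,P3,P4, MSB first):
  row 0 [0000]: (((0 OR 0) XOR (0 IMPLIES NOT 0)) AND ((0 XOR 0) IMPLIES (0 IMPLIES 0))) -> 1
  row 1 [0001]: (((0 OR 0) XOR (0 IMPLIES NOT 0)) AND ((0 XOR 0) IMPLIES (0 IMPLIES 1))) -> 1
  row 2 [0010]: (((0 OR 1) XOR (1 IMPLIES NOT 1)) AND ((0 XOR 1) IMPLIES (1 IMPLIES 0))) -> 0
  row 3 [0011]: (((0 OR 1) XOR (1 IMPLIES NOT 1)) AND ((0 XOR 1) IMPLIES (1 IMPLIES 1))) -> 1
  row 4 [0100]: (((0 OR 0) XOR (0 IMPLIES NOT 0)) AND ((0 XOR 0) IMPLIES (0 IMPLIES 0))) -> 1
  row 5 [0101]: (((0 OR 0) XOR (0 IMPLIES NOT 0)) AND ((0 XOR 0) IMPLIES (0 IMPLIES 1))) -> 1
  row 6 [0110]: (((0 OR 1) XOR (1 IMPLIES NOT 1)) AND ((0 XOR 1) IMPLIES (1 IMPLIES 0))) -> 0
  row 7 [0111]: (((0 OR 1) XOR (1 IMPLIES NOT 1)) AND ((0 XOR 1) IMPLIES (1 IMPLIES 1))) -> 1
  row 8 [1000]: (((1 OR 0) XOR (0 IMPLIES NOT 0)) AND ((1 XOR 0) IMPLIES (0 IMPLIES 0))) -> 0
  row 9 [1001]: (((1 OR 0) XOR (0 IMPLIES NOT 0)) AND ((1 XOR 0) IMPLIES (0 IMPLIES 1))) -> 0
  row 10 [1010]: (((1 OR 1) XOR (1 IMPLIES NOT 1)) AND ((1 XOR 1) IMPLIES (1 IMPLIES 0))) -> 1
  row 11 [1011]: (((1 OR 1) XOR (1 IMPLIES NOT 1)) AND ((1 XOR 1) IMPLIES (1 IMPLIES 1))) -> 1
  row 12 [1100]: (((1 OR 0) XOR (0 IMPLIES NOT 0)) AND ((1 XOR 0) IMPLIES (0 IMPLIES 0))) -> 0
  row 13 [1101]: (((1 OR 0) XOR (0 IMPLIES NOT 0)) AND ((1 XOR 0) IMPLIES (0 IMPLIES 1))) -> 0
  row 14 [1110]: (((1 OR 1) XOR (1 IMPLIES NOT 1)) AND ((1 XOR 1) IMPLIES (1 IMPLIES 0))) -> 1
  row 15 [1111]: (((1 OR 1) XOR (1 IMPLIES NOT 1)) AND ((1 XOR 1) IMPLIES (1 IMPLIES 1))) -> 1
Full result column, 4 rows per line (P1,P2 fixed per line; P3,P4 runs 00..11 left to right):
  rows 0-3 [P1,P2=00]: 1101  = hex D
  rows 4-7 [P1,P2=01]: 1101  = hex D
  rows 8-11 [P1,P2=10]: 0011  = hex 3
  rows 12-15 [P1,P2=11]: 0011  = hex 3
Output column (row 0 .. row 15) = 1101110100110011
Output column grouped in 4s = 1101 1101 0011 0011 = 0xDD33
Convert to decimal digit by digit (value = value*16 + digit):
  D -> 13
  13*16 + 13 (D) = 221
  221*16 + 3 = 3539
  3539*16 + 3 = 56627
Decimal = 56627

56627


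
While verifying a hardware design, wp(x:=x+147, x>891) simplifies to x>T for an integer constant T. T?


Formula: wp(x:=E, P) = P[E/x] (substitute E for x in postcondition)
Step 1: Postcondition: x>891
Step 2: Substitute x+147 for x: x+147>891
Step 3: Solve for x: x > 891-147 = 744

744


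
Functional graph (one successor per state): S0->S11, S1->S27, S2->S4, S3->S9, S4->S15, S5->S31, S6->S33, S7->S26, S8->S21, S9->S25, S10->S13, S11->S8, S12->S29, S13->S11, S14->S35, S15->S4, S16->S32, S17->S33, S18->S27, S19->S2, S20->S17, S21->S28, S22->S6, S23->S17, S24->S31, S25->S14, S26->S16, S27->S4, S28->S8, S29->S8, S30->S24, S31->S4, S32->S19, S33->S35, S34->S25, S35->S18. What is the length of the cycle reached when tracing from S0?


Trace from S0 until a state repeats:
  S0 -> S11 -> S8 -> S21 -> S28 -> S8
S8 first seen at step 2, revisited at step 5.
Cycle length = 5 - 2 = 3

3


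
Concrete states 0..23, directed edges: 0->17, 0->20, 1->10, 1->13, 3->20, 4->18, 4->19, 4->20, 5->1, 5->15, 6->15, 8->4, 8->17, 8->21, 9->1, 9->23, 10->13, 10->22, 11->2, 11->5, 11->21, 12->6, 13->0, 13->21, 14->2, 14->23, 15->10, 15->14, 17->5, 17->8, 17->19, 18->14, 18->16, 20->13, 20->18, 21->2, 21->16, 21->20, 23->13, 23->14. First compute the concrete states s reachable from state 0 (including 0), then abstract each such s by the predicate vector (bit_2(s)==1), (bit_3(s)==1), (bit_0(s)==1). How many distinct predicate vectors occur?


BFS from 0:
Concrete reachable: {0, 1, 2, 4, 5, 8, 10, 13, 14, 15, 16, 17, 18, 19, 20, 21, 22, 23}
Abstract via predicates (bit_2(s)==1), (bit_3(s)==1), (bit_0(s)==1):
  (0,0,0) <- {0, 2, 16, 18}
  (0,0,1) <- {1, 17, 19}
  (0,1,0) <- {8, 10}
  (1,0,0) <- {4, 20, 22}
  (1,0,1) <- {5, 21, 23}
  (1,1,0) <- {14}
  (1,1,1) <- {13, 15}
Distinct abstract states = 7

7


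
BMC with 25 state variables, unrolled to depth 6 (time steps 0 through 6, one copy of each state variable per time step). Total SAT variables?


BMC unrolls to depth k, creating one copy of each state var for steps 0..k.
Step count = 6 + 1 = 7 (steps 0 through 6)
Vars per step = 25
Total = 25 * 7 = 175

175


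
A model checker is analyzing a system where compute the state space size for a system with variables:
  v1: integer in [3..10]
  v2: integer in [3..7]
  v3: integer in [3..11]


State space = product of domain sizes of all variables.
Domain sizes:
  v1 (integer in [3..10]): 8
  v2 (integer in [3..7]): 5
  v3 (integer in [3..11]): 9
Product = 8 * 5 * 9 = 360

360


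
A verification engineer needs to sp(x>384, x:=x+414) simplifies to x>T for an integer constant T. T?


Formula: sp(P, x:=E) = exists old_x. (x = E[old_x/x]) AND P[old_x/x] (old_x is the value of x before the assignment; eliminate old_x by solving x = E[old_x/x] for old_x)
Step 1: Precondition P: x>384, i.e. old_x > 384
Step 2: Assignment gives x = old_x + 414, so old_x = x - 414
Step 3: Substitute into P: x - 414 > 384
Step 4: Simplify: x > 384+414 = 798

798


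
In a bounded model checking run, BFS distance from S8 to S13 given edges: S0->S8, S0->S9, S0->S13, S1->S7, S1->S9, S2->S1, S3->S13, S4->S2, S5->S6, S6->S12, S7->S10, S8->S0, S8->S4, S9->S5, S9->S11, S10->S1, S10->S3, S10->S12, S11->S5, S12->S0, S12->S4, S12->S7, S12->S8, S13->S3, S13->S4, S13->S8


BFS layer-by-layer from S8:
  dist 0: {S8}
  dist 1: {S0, S4}
  dist 2: {S2, S9, S13}
  -> S13 reached at distance 2
Shortest path length = 2

2
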